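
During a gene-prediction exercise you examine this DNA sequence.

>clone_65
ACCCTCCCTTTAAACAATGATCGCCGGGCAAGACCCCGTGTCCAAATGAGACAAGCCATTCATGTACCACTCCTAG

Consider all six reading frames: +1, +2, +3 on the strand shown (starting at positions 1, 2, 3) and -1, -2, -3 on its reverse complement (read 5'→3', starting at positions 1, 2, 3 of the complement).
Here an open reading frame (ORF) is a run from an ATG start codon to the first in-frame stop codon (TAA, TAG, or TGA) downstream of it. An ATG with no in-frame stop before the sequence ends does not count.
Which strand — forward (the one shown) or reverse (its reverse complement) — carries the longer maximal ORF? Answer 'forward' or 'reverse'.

Reverse complement (5'→3'): CTAGGAGTGGTACATGAATGGCTTGTCTCATTTGGACACGGGGTCTTGCCCGGCGATCATTGTTTAAAGGGAGGGT
Frame +1: ACC CTC CCT TTA AAC AAT GAT CGC CGG GCA AGA CCC CGT GTC CAA ATG AGA CAA GCC ATT CAT GTA CCA CTC CTA — no ATG→stop ORF.
Frame +2: CCC TCC CTT TAA ACA ATG ATC GCC GGG CAA GAC CCC GTG TCC AAA TGA GAC AAG CCA TTC ATG TAC CAC TCC TAG — ATG at 17, stop TGA at 47 → 33 nt; ATG at 62, stop TAG at 74 → 15 nt.
Frame +3: CCT CCC TTT AAA CAA TGA TCG CCG GGC AAG ACC CCG TGT CCA AAT GAG ACA AGC CAT TCA TGT ACC ACT CCT — no ATG→stop ORF.
Frame -1: CTA GGA GTG GTA CAT GAA TGG CTT GTC TCA TTT GGA CAC GGG GTC TTG CCC GGC GAT CAT TGT TTA AAG GGA GGG — no ATG→stop ORF.
Frame -2: TAG GAG TGG TAC ATG AAT GGC TTG TCT CAT TTG GAC ACG GGG TCT TGC CCG GCG ATC ATT GTT TAA AGG GAG GGT — ATG at 14, stop TAA at 65 → 54 nt.
Frame -3: AGG AGT GGT ACA TGA ATG GCT TGT CTC ATT TGG ACA CGG GGT CTT GCC CGG CGA TCA TTG TTT AAA GGG AGG — no ATG→stop ORF.
Forward-strand max 33 nt; reverse-strand max 54 nt. The reverse strand has the longer ORF.

reverse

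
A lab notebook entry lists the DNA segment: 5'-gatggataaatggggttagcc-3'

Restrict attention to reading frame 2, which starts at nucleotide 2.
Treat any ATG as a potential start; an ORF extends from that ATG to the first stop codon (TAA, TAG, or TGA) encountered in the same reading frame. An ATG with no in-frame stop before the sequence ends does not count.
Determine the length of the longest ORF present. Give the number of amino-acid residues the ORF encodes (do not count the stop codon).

Frame 2: ATG GAT AAA TGG GGT TAG — ATG at 2, stop TAG at 17 → 18 nt.
Longest: frame 2, positions 2–19, 18 nt = 6 codons = 5 aa. → 5 amino acids.

5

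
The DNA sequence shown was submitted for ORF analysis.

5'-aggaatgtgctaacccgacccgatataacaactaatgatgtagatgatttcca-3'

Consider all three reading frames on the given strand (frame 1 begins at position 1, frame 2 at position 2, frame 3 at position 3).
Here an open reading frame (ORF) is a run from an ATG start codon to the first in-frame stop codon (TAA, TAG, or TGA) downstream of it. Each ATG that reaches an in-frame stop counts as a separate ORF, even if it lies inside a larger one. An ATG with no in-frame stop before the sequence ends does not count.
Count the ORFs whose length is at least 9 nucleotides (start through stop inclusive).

2

Frame 1: AGG AAT GTG CTA ACC CGA CCC GAT ATA ACA ACT AAT GAT GTA GAT GAT TTC — no ATG→stop ORF.
Frame 2: GGA ATG TGC TAA CCC GAC CCG ATA TAA CAA CTA ATG ATG TAG ATG ATT TCC — ATG at 5, stop TAA at 11 → 9 nt; ATG at 35, stop TAG at 41 → 9 nt; ATG at 38, stop TAG at 41 → 6 nt.
Frame 3: GAA TGT GCT AAC CCG ACC CGA TAT AAC AAC TAA TGA TGT AGA TGA TTT CCA — no ATG→stop ORF.
ORFs ≥ 9 nucleotides: frame 2 5–13 (9 nucleotides), frame 2 35–43 (9 nucleotides). Count = 2.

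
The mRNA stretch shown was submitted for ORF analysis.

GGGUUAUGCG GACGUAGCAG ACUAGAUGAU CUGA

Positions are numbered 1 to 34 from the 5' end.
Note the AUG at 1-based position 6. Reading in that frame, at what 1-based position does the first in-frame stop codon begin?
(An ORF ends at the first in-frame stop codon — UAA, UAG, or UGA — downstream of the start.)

Codons from position 6: AUG (6–8), CGG (9–11), ACG (12–14), UAG (15–17).
UAG is a stop codon; it begins at position 15.

15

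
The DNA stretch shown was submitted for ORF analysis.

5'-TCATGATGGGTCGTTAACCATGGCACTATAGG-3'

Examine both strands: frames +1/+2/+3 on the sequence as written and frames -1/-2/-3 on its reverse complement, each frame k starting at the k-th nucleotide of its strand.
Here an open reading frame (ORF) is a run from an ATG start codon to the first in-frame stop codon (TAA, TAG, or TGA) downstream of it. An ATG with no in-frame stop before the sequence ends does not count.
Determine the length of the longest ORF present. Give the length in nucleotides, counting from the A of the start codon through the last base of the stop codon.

21

Reverse complement (5'→3'): CCTATAGTGCCATGGTTAACGACCCATCATGA
Frame +1: TCA TGA TGG GTC GTT AAC CAT GGC ACT ATA — no ATG→stop ORF.
Frame +2: CAT GAT GGG TCG TTA ACC ATG GCA CTA TAG — ATG at 20, stop TAG at 29 → 12 nt.
Frame +3: ATG ATG GGT CGT TAA CCA TGG CAC TAT AGG — ATG at 3, stop TAA at 15 → 15 nt; ATG at 6, stop TAA at 15 → 12 nt.
Frame -1: CCT ATA GTG CCA TGG TTA ACG ACC CAT CAT — no ATG→stop ORF.
Frame -2: CTA TAG TGC CAT GGT TAA CGA CCC ATC ATG — no ATG→stop ORF.
Frame -3: TAT AGT GCC ATG GTT AAC GAC CCA TCA TGA — ATG at 12, stop TGA at 30 → 21 nt.
Longest: frame -3, positions 12–32, 21 nt = 7 codons = 6 aa. → 21 nucleotides.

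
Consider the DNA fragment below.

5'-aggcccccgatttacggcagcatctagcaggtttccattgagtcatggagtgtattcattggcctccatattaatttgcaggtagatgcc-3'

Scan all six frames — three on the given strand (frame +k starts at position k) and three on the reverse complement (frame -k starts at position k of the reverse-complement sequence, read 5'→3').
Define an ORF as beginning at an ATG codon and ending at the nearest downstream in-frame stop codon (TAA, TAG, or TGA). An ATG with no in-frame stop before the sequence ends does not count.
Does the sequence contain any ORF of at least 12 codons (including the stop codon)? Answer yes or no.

yes

Reverse complement (5'→3'): GGCATCTACCTGCAAATTAATATGGAGGCCAATGAATACACTCCATGACTCAATGGAAACCTGCTAGATGCTGCCGTAAATCGGGGGCCT
Frame +1: AGG CCC CCG ATT TAC GGC AGC ATC TAG CAG GTT TCC ATT GAG TCA TGG AGT GTA TTC ATT GGC CTC CAT ATT AAT TTG CAG GTA GAT GCC — no ATG→stop ORF.
Frame +2: GGC CCC CGA TTT ACG GCA GCA TCT AGC AGG TTT CCA TTG AGT CAT GGA GTG TAT TCA TTG GCC TCC ATA TTA ATT TGC AGG TAG ATG — no ATG→stop ORF.
Frame +3: GCC CCC GAT TTA CGG CAG CAT CTA GCA GGT TTC CAT TGA GTC ATG GAG TGT ATT CAT TGG CCT CCA TAT TAA TTT GCA GGT AGA TGC — ATG at 45, stop TAA at 72 → 30 nt.
Frame -1: GGC ATC TAC CTG CAA ATT AAT ATG GAG GCC AAT GAA TAC ACT CCA TGA CTC AAT GGA AAC CTG CTA GAT GCT GCC GTA AAT CGG GGG CCT — ATG at 22, stop TGA at 46 → 27 nt.
Frame -2: GCA TCT ACC TGC AAA TTA ATA TGG AGG CCA ATG AAT ACA CTC CAT GAC TCA ATG GAA ACC TGC TAG ATG CTG CCG TAA ATC GGG GGC — ATG at 32, stop TAG at 65 → 36 nt; ATG at 53, stop TAG at 65 → 15 nt; ATG at 68, stop TAA at 77 → 12 nt.
Frame -3: CAT CTA CCT GCA AAT TAA TAT GGA GGC CAA TGA ATA CAC TCC ATG ACT CAA TGG AAA CCT GCT AGA TGC TGC CGT AAA TCG GGG GCC — no ATG→stop ORF.
Frame -2 has an ORF of 12 codons (positions 32–67) ≥ 12, so yes.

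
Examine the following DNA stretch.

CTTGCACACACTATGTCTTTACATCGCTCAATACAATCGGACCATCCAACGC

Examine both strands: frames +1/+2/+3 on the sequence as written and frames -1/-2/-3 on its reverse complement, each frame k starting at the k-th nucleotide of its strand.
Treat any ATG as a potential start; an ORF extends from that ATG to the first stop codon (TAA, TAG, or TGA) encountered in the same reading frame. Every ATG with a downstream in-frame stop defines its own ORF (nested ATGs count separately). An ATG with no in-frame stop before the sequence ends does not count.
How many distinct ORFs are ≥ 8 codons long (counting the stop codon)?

Reverse complement (5'→3'): GCGTTGGATGGTCCGATTGTATTGAGCGATGTAAAGACATAGTGTGTGCAAG
Frame +1: CTT GCA CAC ACT ATG TCT TTA CAT CGC TCA ATA CAA TCG GAC CAT CCA ACG — no ATG→stop ORF.
Frame +2: TTG CAC ACA CTA TGT CTT TAC ATC GCT CAA TAC AAT CGG ACC ATC CAA CGC — no ATG→stop ORF.
Frame +3: TGC ACA CAC TAT GTC TTT ACA TCG CTC AAT ACA ATC GGA CCA TCC AAC — no ATG→stop ORF.
Frame -1: GCG TTG GAT GGT CCG ATT GTA TTG AGC GAT GTA AAG ACA TAG TGT GTG CAA — no ATG→stop ORF.
Frame -2: CGT TGG ATG GTC CGA TTG TAT TGA GCG ATG TAA AGA CAT AGT GTG TGC AAG — ATG at 8, stop TGA at 23 → 18 nt; ATG at 29, stop TAA at 32 → 6 nt.
Frame -3: GTT GGA TGG TCC GAT TGT ATT GAG CGA TGT AAA GAC ATA GTG TGT GCA — no ATG→stop ORF.
No ORF reaches 8 codons. Count = 0.

0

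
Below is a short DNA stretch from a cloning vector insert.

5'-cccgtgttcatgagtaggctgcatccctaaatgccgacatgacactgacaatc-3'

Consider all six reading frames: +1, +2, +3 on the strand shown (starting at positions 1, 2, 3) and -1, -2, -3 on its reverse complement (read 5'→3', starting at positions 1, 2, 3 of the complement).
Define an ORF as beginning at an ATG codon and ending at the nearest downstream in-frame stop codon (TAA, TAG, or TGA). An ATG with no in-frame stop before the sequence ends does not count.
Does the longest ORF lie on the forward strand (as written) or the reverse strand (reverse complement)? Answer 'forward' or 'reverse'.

Reverse complement (5'→3'): GATTGTCAGTGTCATGTCGGCATTTAGGGATGCAGCCTACTCATGAACACGGG
Frame +1: CCC GTG TTC ATG AGT AGG CTG CAT CCC TAA ATG CCG ACA TGA CAC TGA CAA — ATG at 10, stop TAA at 28 → 21 nt; ATG at 31, stop TGA at 40 → 12 nt.
Frame +2: CCG TGT TCA TGA GTA GGC TGC ATC CCT AAA TGC CGA CAT GAC ACT GAC AAT — no ATG→stop ORF.
Frame +3: CGT GTT CAT GAG TAG GCT GCA TCC CTA AAT GCC GAC ATG ACA CTG ACA ATC — no ATG→stop ORF.
Frame -1: GAT TGT CAG TGT CAT GTC GGC ATT TAG GGA TGC AGC CTA CTC ATG AAC ACG — no ATG→stop ORF.
Frame -2: ATT GTC AGT GTC ATG TCG GCA TTT AGG GAT GCA GCC TAC TCA TGA ACA CGG — ATG at 14, stop TGA at 44 → 33 nt.
Frame -3: TTG TCA GTG TCA TGT CGG CAT TTA GGG ATG CAG CCT ACT CAT GAA CAC GGG — no ATG→stop ORF.
Forward-strand max 21 nt; reverse-strand max 33 nt. The reverse strand has the longer ORF.

reverse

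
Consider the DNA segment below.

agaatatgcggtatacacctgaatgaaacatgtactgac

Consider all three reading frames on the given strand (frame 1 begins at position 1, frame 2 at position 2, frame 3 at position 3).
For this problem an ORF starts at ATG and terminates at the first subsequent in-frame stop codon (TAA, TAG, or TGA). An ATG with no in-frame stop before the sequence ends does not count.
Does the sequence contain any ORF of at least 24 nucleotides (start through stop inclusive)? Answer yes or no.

Frame 1: AGA ATA TGC GGT ATA CAC CTG AAT GAA ACA TGT ACT GAC — no ATG→stop ORF.
Frame 2: GAA TAT GCG GTA TAC ACC TGA ATG AAA CAT GTA CTG — no ATG→stop ORF.
Frame 3: AAT ATG CGG TAT ACA CCT GAA TGA AAC ATG TAC TGA — ATG at 6, stop TGA at 24 → 21 nt; ATG at 30, stop TGA at 36 → 9 nt.
Largest ORF found is 21 nucleotides < 24, so no.

no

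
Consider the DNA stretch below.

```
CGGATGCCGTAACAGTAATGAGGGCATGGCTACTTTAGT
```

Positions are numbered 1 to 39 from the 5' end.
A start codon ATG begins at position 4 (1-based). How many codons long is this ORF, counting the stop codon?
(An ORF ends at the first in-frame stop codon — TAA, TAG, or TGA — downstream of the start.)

Codons from position 4: ATG (4–6), CCG (7–9), TAA (10–12).
TAA is the first in-frame stop; that's 3 codons including the stop.

3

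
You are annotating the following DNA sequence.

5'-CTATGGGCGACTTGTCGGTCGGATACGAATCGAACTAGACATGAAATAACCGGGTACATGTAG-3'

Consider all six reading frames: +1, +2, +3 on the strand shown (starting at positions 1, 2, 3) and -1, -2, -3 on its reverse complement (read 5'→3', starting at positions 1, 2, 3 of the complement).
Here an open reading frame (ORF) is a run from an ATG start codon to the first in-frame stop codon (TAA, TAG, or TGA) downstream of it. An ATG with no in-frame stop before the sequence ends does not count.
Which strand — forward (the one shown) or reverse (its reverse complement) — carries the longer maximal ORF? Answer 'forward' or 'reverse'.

reverse

Reverse complement (5'→3'): CTACATGTACCCGGTTATTTCATGTCTAGTTCGATTCGTATCCGACCGACAAGTCGCCCATAG
Frame +1: CTA TGG GCG ACT TGT CGG TCG GAT ACG AAT CGA ACT AGA CAT GAA ATA ACC GGG TAC ATG TAG — ATG at 58, stop TAG at 61 → 6 nt.
Frame +2: TAT GGG CGA CTT GTC GGT CGG ATA CGA ATC GAA CTA GAC ATG AAA TAA CCG GGT ACA TGT — ATG at 41, stop TAA at 47 → 9 nt.
Frame +3: ATG GGC GAC TTG TCG GTC GGA TAC GAA TCG AAC TAG ACA TGA AAT AAC CGG GTA CAT GTA — ATG at 3, stop TAG at 36 → 36 nt.
Frame -1: CTA CAT GTA CCC GGT TAT TTC ATG TCT AGT TCG ATT CGT ATC CGA CCG ACA AGT CGC CCA TAG — ATG at 22, stop TAG at 61 → 42 nt.
Frame -2: TAC ATG TAC CCG GTT ATT TCA TGT CTA GTT CGA TTC GTA TCC GAC CGA CAA GTC GCC CAT — no ATG→stop ORF.
Frame -3: ACA TGT ACC CGG TTA TTT CAT GTC TAG TTC GAT TCG TAT CCG ACC GAC AAG TCG CCC ATA — no ATG→stop ORF.
Forward-strand max 36 nt; reverse-strand max 42 nt. The reverse strand has the longer ORF.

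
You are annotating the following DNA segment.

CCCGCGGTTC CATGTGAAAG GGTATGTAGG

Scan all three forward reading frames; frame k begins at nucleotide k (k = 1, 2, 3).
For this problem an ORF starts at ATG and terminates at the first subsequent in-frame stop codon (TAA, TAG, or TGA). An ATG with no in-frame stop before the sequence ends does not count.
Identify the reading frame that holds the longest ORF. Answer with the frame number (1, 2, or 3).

3

Frame 1: CCC GCG GTT CCA TGT GAA AGG GTA TGT AGG — no ATG→stop ORF.
Frame 2: CCG CGG TTC CAT GTG AAA GGG TAT GTA — no ATG→stop ORF.
Frame 3: CGC GGT TCC ATG TGA AAG GGT ATG TAG — ATG at 12, stop TGA at 15 → 6 nt; ATG at 24, stop TAG at 27 → 6 nt.
Longest ORF is 6 nt in frame 3 (positions 12–17).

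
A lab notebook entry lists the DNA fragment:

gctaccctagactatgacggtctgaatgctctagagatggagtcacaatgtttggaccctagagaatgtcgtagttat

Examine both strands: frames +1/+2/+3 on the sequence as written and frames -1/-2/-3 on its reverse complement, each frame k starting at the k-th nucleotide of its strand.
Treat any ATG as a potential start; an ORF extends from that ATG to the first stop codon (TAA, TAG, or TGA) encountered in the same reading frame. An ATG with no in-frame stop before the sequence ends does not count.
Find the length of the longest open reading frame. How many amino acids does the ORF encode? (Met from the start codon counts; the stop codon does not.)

4

Reverse complement (5'→3'): ATAACTACGACATTCTCTAGGGTCCAAACATTGTGACTCCATCTCTAGAGCATTCAGACCGTCATAGTCTAGGGTAGC
Frame +1: GCT ACC CTA GAC TAT GAC GGT CTG AAT GCT CTA GAG ATG GAG TCA CAA TGT TTG GAC CCT AGA GAA TGT CGT AGT TAT — no ATG→stop ORF.
Frame +2: CTA CCC TAG ACT ATG ACG GTC TGA ATG CTC TAG AGA TGG AGT CAC AAT GTT TGG ACC CTA GAG AAT GTC GTA GTT — ATG at 14, stop TGA at 23 → 12 nt; ATG at 26, stop TAG at 32 → 9 nt.
Frame +3: TAC CCT AGA CTA TGA CGG TCT GAA TGC TCT AGA GAT GGA GTC ACA ATG TTT GGA CCC TAG AGA ATG TCG TAG TTA — ATG at 48, stop TAG at 60 → 15 nt; ATG at 66, stop TAG at 72 → 9 nt.
Frame -1: ATA ACT ACG ACA TTC TCT AGG GTC CAA ACA TTG TGA CTC CAT CTC TAG AGC ATT CAG ACC GTC ATA GTC TAG GGT AGC — no ATG→stop ORF.
Frame -2: TAA CTA CGA CAT TCT CTA GGG TCC AAA CAT TGT GAC TCC ATC TCT AGA GCA TTC AGA CCG TCA TAG TCT AGG GTA — no ATG→stop ORF.
Frame -3: AAC TAC GAC ATT CTC TAG GGT CCA AAC ATT GTG ACT CCA TCT CTA GAG CAT TCA GAC CGT CAT AGT CTA GGG TAG — no ATG→stop ORF.
Longest: frame +3, positions 48–62, 15 nt = 5 codons = 4 aa. → 4 amino acids.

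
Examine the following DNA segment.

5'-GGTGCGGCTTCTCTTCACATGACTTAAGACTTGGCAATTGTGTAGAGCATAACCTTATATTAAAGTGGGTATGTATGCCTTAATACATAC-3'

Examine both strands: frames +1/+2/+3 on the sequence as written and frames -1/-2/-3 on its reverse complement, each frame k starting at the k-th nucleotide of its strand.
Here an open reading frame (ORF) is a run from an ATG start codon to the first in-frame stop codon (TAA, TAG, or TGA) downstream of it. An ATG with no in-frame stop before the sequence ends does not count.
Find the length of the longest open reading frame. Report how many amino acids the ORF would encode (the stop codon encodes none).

8

Reverse complement (5'→3'): GTATGTATTAAGGCATACATACCCACTTTAATATAAGGTTATGCTCTACACAATTGCCAAGTCTTAAGTCATGTGAAGAGAAGCCGCACC
Frame +1: GGT GCG GCT TCT CTT CAC ATG ACT TAA GAC TTG GCA ATT GTG TAG AGC ATA ACC TTA TAT TAA AGT GGG TAT GTA TGC CTT AAT ACA TAC — ATG at 19, stop TAA at 25 → 9 nt.
Frame +2: GTG CGG CTT CTC TTC ACA TGA CTT AAG ACT TGG CAA TTG TGT AGA GCA TAA CCT TAT ATT AAA GTG GGT ATG TAT GCC TTA ATA CAT — no ATG→stop ORF.
Frame +3: TGC GGC TTC TCT TCA CAT GAC TTA AGA CTT GGC AAT TGT GTA GAG CAT AAC CTT ATA TTA AAG TGG GTA TGT ATG CCT TAA TAC ATA — ATG at 75, stop TAA at 81 → 9 nt.
Frame -1: GTA TGT ATT AAG GCA TAC ATA CCC ACT TTA ATA TAA GGT TAT GCT CTA CAC AAT TGC CAA GTC TTA AGT CAT GTG AAG AGA AGC CGC ACC — no ATG→stop ORF.
Frame -2: TAT GTA TTA AGG CAT ACA TAC CCA CTT TAA TAT AAG GTT ATG CTC TAC ACA ATT GCC AAG TCT TAA GTC ATG TGA AGA GAA GCC GCA — ATG at 41, stop TAA at 65 → 27 nt; ATG at 71, stop TGA at 74 → 6 nt.
Frame -3: ATG TAT TAA GGC ATA CAT ACC CAC TTT AAT ATA AGG TTA TGC TCT ACA CAA TTG CCA AGT CTT AAG TCA TGT GAA GAG AAG CCG CAC — ATG at 3, stop TAA at 9 → 9 nt.
Longest: frame -2, positions 41–67, 27 nt = 9 codons = 8 aa. → 8 amino acids.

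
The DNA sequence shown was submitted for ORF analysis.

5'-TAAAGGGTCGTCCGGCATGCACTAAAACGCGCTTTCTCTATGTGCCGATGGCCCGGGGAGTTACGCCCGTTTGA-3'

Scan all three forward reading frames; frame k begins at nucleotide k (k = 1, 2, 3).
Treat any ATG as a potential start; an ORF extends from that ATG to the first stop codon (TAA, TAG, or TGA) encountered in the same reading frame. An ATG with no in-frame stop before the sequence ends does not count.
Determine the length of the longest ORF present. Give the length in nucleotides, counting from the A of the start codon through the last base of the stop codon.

27

Frame 1: TAA AGG GTC GTC CGG CAT GCA CTA AAA CGC GCT TTC TCT ATG TGC CGA TGG CCC GGG GAG TTA CGC CCG TTT — no ATG→stop ORF.
Frame 2: AAA GGG TCG TCC GGC ATG CAC TAA AAC GCG CTT TCT CTA TGT GCC GAT GGC CCG GGG AGT TAC GCC CGT TTG — ATG at 17, stop TAA at 23 → 9 nt.
Frame 3: AAG GGT CGT CCG GCA TGC ACT AAA ACG CGC TTT CTC TAT GTG CCG ATG GCC CGG GGA GTT ACG CCC GTT TGA — ATG at 48, stop TGA at 72 → 27 nt.
Longest: frame 3, positions 48–74, 27 nt = 9 codons = 8 aa. → 27 nucleotides.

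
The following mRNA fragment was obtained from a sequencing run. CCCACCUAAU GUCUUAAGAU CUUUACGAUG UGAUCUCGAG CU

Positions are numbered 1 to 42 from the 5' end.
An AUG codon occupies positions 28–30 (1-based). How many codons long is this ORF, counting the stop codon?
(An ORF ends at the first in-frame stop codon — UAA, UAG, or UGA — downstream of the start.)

Codons from position 28: AUG (28–30), UGA (31–33).
UGA is the first in-frame stop; that's 2 codons including the stop.

2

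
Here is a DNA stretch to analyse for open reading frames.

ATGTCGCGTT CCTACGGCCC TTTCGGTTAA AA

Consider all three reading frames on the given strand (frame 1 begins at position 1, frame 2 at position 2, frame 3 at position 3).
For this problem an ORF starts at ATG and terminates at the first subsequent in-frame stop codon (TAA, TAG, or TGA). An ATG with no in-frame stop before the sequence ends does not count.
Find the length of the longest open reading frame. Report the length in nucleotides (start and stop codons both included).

30

Frame 1: ATG TCG CGT TCC TAC GGC CCT TTC GGT TAA — ATG at 1, stop TAA at 28 → 30 nt.
Frame 2: TGT CGC GTT CCT ACG GCC CTT TCG GTT AAA — no ATG→stop ORF.
Frame 3: GTC GCG TTC CTA CGG CCC TTT CGG TTA AAA — no ATG→stop ORF.
Longest: frame 1, positions 1–30, 30 nt = 10 codons = 9 aa. → 30 nucleotides.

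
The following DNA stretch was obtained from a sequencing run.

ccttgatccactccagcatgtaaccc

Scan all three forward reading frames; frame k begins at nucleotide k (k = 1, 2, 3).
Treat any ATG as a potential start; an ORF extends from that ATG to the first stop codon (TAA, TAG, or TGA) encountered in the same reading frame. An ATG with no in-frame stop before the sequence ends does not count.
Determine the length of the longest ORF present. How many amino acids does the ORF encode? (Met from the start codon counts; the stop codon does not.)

1

Frame 1: CCT TGA TCC ACT CCA GCA TGT AAC — no ATG→stop ORF.
Frame 2: CTT GAT CCA CTC CAG CAT GTA ACC — no ATG→stop ORF.
Frame 3: TTG ATC CAC TCC AGC ATG TAA CCC — ATG at 18, stop TAA at 21 → 6 nt.
Longest: frame 3, positions 18–23, 6 nt = 2 codons = 1 aa. → 1 amino acids.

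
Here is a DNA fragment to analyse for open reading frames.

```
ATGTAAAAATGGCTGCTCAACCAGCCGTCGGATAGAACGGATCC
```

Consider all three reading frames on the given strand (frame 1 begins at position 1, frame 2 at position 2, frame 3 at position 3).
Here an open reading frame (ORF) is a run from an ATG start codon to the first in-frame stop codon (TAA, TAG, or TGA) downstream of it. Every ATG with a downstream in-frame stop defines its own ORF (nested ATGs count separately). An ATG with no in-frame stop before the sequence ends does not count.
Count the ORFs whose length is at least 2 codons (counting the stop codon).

Frame 1: ATG TAA AAA TGG CTG CTC AAC CAG CCG TCG GAT AGA ACG GAT — ATG at 1, stop TAA at 4 → 6 nt.
Frame 2: TGT AAA AAT GGC TGC TCA ACC AGC CGT CGG ATA GAA CGG ATC — no ATG→stop ORF.
Frame 3: GTA AAA ATG GCT GCT CAA CCA GCC GTC GGA TAG AAC GGA TCC — ATG at 9, stop TAG at 33 → 27 nt.
ORFs ≥ 2 codons: frame 1 1–6 (2 codons), frame 3 9–35 (9 codons). Count = 2.

2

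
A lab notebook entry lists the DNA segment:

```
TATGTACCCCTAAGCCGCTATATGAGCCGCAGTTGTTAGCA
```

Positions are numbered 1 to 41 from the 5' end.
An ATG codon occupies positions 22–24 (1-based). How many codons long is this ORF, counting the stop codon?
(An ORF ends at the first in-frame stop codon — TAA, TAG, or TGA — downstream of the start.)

Codons from position 22: ATG (22–24), AGC (25–27), CGC (28–30), AGT (31–33), TGT (34–36), TAG (37–39).
TAG is the first in-frame stop; that's 6 codons including the stop.

6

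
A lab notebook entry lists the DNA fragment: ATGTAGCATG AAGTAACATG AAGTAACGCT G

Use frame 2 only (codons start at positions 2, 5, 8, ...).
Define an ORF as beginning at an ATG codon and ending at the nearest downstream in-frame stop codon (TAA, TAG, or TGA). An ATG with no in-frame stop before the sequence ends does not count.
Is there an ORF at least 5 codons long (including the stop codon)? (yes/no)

Frame 2: TGT AGC ATG AAG TAA CAT GAA GTA ACG CTG — ATG at 8, stop TAA at 14 → 9 nt.
Largest ORF found is 3 codons < 5, so no.

no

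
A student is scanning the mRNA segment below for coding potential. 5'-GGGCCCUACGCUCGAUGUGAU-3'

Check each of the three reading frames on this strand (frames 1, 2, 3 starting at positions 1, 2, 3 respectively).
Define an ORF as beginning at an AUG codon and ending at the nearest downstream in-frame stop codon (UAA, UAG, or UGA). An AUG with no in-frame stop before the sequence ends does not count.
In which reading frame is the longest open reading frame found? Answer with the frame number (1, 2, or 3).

3

Frame 1: GGG CCC UAC GCU CGA UGU GAU — no AUG→stop ORF.
Frame 2: GGC CCU ACG CUC GAU GUG — no AUG→stop ORF.
Frame 3: GCC CUA CGC UCG AUG UGA — AUG at 15, stop UGA at 18 → 6 nt.
Longest ORF is 6 nt in frame 3 (positions 15–20).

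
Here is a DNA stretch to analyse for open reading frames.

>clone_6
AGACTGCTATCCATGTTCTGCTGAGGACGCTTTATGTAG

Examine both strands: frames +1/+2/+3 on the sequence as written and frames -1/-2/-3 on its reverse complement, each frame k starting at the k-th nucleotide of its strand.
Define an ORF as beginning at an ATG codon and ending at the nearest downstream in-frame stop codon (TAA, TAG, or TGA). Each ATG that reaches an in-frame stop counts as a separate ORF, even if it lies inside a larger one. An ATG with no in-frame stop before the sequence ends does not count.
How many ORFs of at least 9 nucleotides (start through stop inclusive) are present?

1

Reverse complement (5'→3'): CTACATAAAGCGTCCTCAGCAGAACATGGATAGCAGTCT
Frame +1: AGA CTG CTA TCC ATG TTC TGC TGA GGA CGC TTT ATG TAG — ATG at 13, stop TGA at 22 → 12 nt; ATG at 34, stop TAG at 37 → 6 nt.
Frame +2: GAC TGC TAT CCA TGT TCT GCT GAG GAC GCT TTA TGT — no ATG→stop ORF.
Frame +3: ACT GCT ATC CAT GTT CTG CTG AGG ACG CTT TAT GTA — no ATG→stop ORF.
Frame -1: CTA CAT AAA GCG TCC TCA GCA GAA CAT GGA TAG CAG TCT — no ATG→stop ORF.
Frame -2: TAC ATA AAG CGT CCT CAG CAG AAC ATG GAT AGC AGT — no ATG→stop ORF.
Frame -3: ACA TAA AGC GTC CTC AGC AGA ACA TGG ATA GCA GTC — no ATG→stop ORF.
ORFs ≥ 9 nucleotides: frame +1 13–24 (12 nucleotides). Count = 1.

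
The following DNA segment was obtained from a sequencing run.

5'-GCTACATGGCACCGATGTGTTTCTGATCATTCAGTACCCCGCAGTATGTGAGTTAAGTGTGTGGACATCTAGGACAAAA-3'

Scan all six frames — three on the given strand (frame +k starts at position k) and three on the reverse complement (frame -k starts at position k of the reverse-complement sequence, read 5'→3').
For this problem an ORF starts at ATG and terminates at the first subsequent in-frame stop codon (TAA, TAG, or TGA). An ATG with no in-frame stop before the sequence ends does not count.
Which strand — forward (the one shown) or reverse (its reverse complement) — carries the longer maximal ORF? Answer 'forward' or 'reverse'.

reverse

Reverse complement (5'→3'): TTTTGTCCTAGATGTCCACACACTTAACTCACATACTGCGGGGTACTGAATGATCAGAAACACATCGGTGCCATGTAGC
Frame +1: GCT ACA TGG CAC CGA TGT GTT TCT GAT CAT TCA GTA CCC CGC AGT ATG TGA GTT AAG TGT GTG GAC ATC TAG GAC AAA — ATG at 46, stop TGA at 49 → 6 nt.
Frame +2: CTA CAT GGC ACC GAT GTG TTT CTG ATC ATT CAG TAC CCC GCA GTA TGT GAG TTA AGT GTG TGG ACA TCT AGG ACA AAA — no ATG→stop ORF.
Frame +3: TAC ATG GCA CCG ATG TGT TTC TGA TCA TTC AGT ACC CCG CAG TAT GTG AGT TAA GTG TGT GGA CAT CTA GGA CAA — ATG at 6, stop TGA at 24 → 21 nt; ATG at 15, stop TGA at 24 → 12 nt.
Frame -1: TTT TGT CCT AGA TGT CCA CAC ACT TAA CTC ACA TAC TGC GGG GTA CTG AAT GAT CAG AAA CAC ATC GGT GCC ATG TAG — ATG at 73, stop TAG at 76 → 6 nt.
Frame -2: TTT GTC CTA GAT GTC CAC ACA CTT AAC TCA CAT ACT GCG GGG TAC TGA ATG ATC AGA AAC ACA TCG GTG CCA TGT AGC — no ATG→stop ORF.
Frame -3: TTG TCC TAG ATG TCC ACA CAC TTA ACT CAC ATA CTG CGG GGT ACT GAA TGA TCA GAA ACA CAT CGG TGC CAT GTA — ATG at 12, stop TGA at 51 → 42 nt.
Forward-strand max 21 nt; reverse-strand max 42 nt. The reverse strand has the longer ORF.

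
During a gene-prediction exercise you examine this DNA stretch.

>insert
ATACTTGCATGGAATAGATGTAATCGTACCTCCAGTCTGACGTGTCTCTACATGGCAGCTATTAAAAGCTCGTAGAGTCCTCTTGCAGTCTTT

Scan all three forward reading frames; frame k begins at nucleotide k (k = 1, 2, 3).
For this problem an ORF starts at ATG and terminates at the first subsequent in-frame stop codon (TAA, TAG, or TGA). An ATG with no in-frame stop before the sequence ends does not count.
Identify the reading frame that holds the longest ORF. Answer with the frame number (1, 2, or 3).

1

Frame 1: ATA CTT GCA TGG AAT AGA TGT AAT CGT ACC TCC AGT CTG ACG TGT CTC TAC ATG GCA GCT ATT AAA AGC TCG TAG AGT CCT CTT GCA GTC TTT — ATG at 52, stop TAG at 73 → 24 nt.
Frame 2: TAC TTG CAT GGA ATA GAT GTA ATC GTA CCT CCA GTC TGA CGT GTC TCT ACA TGG CAG CTA TTA AAA GCT CGT AGA GTC CTC TTG CAG TCT — no ATG→stop ORF.
Frame 3: ACT TGC ATG GAA TAG ATG TAA TCG TAC CTC CAG TCT GAC GTG TCT CTA CAT GGC AGC TAT TAA AAG CTC GTA GAG TCC TCT TGC AGT CTT — ATG at 9, stop TAG at 15 → 9 nt; ATG at 18, stop TAA at 21 → 6 nt.
Longest ORF is 24 nt in frame 1 (positions 52–75).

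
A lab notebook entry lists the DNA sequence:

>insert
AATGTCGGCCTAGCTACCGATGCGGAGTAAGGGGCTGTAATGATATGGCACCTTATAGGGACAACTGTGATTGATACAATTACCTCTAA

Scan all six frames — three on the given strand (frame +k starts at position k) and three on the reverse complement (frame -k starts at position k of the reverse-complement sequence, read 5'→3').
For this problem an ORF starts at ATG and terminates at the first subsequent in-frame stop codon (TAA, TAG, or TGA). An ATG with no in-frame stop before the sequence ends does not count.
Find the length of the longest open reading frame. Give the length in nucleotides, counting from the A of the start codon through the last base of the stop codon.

30

Reverse complement (5'→3'): TTAGAGGTAATTGTATCAATCACAGTTGTCCCTATAAGGTGCCATATCATTACAGCCCCTTACTCCGCATCGGTAGCTAGGCCGACATT
Frame +1: AAT GTC GGC CTA GCT ACC GAT GCG GAG TAA GGG GCT GTA ATG ATA TGG CAC CTT ATA GGG ACA ACT GTG ATT GAT ACA ATT ACC TCT — no ATG→stop ORF.
Frame +2: ATG TCG GCC TAG CTA CCG ATG CGG AGT AAG GGG CTG TAA TGA TAT GGC ACC TTA TAG GGA CAA CTG TGA TTG ATA CAA TTA CCT CTA — ATG at 2, stop TAG at 11 → 12 nt; ATG at 20, stop TAA at 38 → 21 nt.
Frame +3: TGT CGG CCT AGC TAC CGA TGC GGA GTA AGG GGC TGT AAT GAT ATG GCA CCT TAT AGG GAC AAC TGT GAT TGA TAC AAT TAC CTC TAA — ATG at 45, stop TGA at 72 → 30 nt.
Frame -1: TTA GAG GTA ATT GTA TCA ATC ACA GTT GTC CCT ATA AGG TGC CAT ATC ATT ACA GCC CCT TAC TCC GCA TCG GTA GCT AGG CCG ACA — no ATG→stop ORF.
Frame -2: TAG AGG TAA TTG TAT CAA TCA CAG TTG TCC CTA TAA GGT GCC ATA TCA TTA CAG CCC CTT ACT CCG CAT CGG TAG CTA GGC CGA CAT — no ATG→stop ORF.
Frame -3: AGA GGT AAT TGT ATC AAT CAC AGT TGT CCC TAT AAG GTG CCA TAT CAT TAC AGC CCC TTA CTC CGC ATC GGT AGC TAG GCC GAC ATT — no ATG→stop ORF.
Longest: frame +3, positions 45–74, 30 nt = 10 codons = 9 aa. → 30 nucleotides.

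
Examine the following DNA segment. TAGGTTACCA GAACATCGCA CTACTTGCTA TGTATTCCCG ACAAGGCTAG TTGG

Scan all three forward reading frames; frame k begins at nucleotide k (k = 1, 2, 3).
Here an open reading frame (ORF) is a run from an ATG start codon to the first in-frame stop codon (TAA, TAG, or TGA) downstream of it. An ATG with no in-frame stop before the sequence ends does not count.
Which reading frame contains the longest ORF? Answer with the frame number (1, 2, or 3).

3

Frame 1: TAG GTT ACC AGA ACA TCG CAC TAC TTG CTA TGT ATT CCC GAC AAG GCT AGT TGG — no ATG→stop ORF.
Frame 2: AGG TTA CCA GAA CAT CGC ACT ACT TGC TAT GTA TTC CCG ACA AGG CTA GTT — no ATG→stop ORF.
Frame 3: GGT TAC CAG AAC ATC GCA CTA CTT GCT ATG TAT TCC CGA CAA GGC TAG TTG — ATG at 30, stop TAG at 48 → 21 nt.
Longest ORF is 21 nt in frame 3 (positions 30–50).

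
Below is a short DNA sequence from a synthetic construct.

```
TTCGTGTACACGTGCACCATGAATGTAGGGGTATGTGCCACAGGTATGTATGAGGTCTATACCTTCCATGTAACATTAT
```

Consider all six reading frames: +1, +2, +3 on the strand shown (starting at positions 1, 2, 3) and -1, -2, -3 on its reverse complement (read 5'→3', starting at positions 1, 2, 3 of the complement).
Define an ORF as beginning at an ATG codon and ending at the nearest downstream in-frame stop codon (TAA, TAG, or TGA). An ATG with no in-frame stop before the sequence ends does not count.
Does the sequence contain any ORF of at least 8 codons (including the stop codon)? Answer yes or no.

Reverse complement (5'→3'): ATAATGTTACATGGAAGGTATAGACCTCATACATACCTGTGGCACATACCCCTACATTCATGGTGCACGTGTACACGAA
Frame +1: TTC GTG TAC ACG TGC ACC ATG AAT GTA GGG GTA TGT GCC ACA GGT ATG TAT GAG GTC TAT ACC TTC CAT GTA ACA TTA — no ATG→stop ORF.
Frame +2: TCG TGT ACA CGT GCA CCA TGA ATG TAG GGG TAT GTG CCA CAG GTA TGT ATG AGG TCT ATA CCT TCC ATG TAA CAT TAT — ATG at 23, stop TAG at 26 → 6 nt; ATG at 50, stop TAA at 71 → 24 nt; ATG at 68, stop TAA at 71 → 6 nt.
Frame +3: CGT GTA CAC GTG CAC CAT GAA TGT AGG GGT ATG TGC CAC AGG TAT GTA TGA GGT CTA TAC CTT CCA TGT AAC ATT — ATG at 33, stop TGA at 51 → 21 nt.
Frame -1: ATA ATG TTA CAT GGA AGG TAT AGA CCT CAT ACA TAC CTG TGG CAC ATA CCC CTA CAT TCA TGG TGC ACG TGT ACA CGA — no ATG→stop ORF.
Frame -2: TAA TGT TAC ATG GAA GGT ATA GAC CTC ATA CAT ACC TGT GGC ACA TAC CCC TAC ATT CAT GGT GCA CGT GTA CAC GAA — no ATG→stop ORF.
Frame -3: AAT GTT ACA TGG AAG GTA TAG ACC TCA TAC ATA CCT GTG GCA CAT ACC CCT ACA TTC ATG GTG CAC GTG TAC ACG — no ATG→stop ORF.
Frame +2 has an ORF of 8 codons (positions 50–73) ≥ 8, so yes.

yes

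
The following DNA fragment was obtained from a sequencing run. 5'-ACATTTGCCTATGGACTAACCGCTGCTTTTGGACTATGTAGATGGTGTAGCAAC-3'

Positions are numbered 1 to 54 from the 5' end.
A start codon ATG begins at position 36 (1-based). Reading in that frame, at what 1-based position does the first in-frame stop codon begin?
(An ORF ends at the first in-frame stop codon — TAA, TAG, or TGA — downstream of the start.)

39

Codons from position 36: ATG (36–38), TAG (39–41).
TAG is a stop codon; it begins at position 39.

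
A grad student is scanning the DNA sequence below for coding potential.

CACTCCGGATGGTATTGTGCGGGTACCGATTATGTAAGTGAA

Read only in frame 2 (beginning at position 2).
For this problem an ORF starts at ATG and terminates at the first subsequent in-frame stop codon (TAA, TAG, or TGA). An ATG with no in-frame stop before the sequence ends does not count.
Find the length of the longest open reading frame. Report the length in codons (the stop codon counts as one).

Frame 2: ACT CCG GAT GGT ATT GTG CGG GTA CCG ATT ATG TAA GTG — ATG at 32, stop TAA at 35 → 6 nt.
Longest: frame 2, positions 32–37, 6 nt = 2 codons = 1 aa. → 2 codons.

2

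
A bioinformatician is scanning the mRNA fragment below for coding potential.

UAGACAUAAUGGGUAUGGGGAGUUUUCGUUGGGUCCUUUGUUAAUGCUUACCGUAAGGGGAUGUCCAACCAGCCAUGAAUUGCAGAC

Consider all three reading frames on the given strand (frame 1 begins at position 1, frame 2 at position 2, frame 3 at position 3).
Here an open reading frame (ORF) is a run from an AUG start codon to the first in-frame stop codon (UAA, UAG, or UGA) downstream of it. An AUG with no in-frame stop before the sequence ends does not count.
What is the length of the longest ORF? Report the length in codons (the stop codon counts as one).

Frame 1: UAG ACA UAA UGG GUA UGG GGA GUU UUC GUU GGG UCC UUU GUU AAU GCU UAC CGU AAG GGG AUG UCC AAC CAG CCA UGA AUU GCA GAC — AUG at 61, stop UGA at 76 → 18 nt.
Frame 2: AGA CAU AAU GGG UAU GGG GAG UUU UCG UUG GGU CCU UUG UUA AUG CUU ACC GUA AGG GGA UGU CCA ACC AGC CAU GAA UUG CAG — no AUG→stop ORF.
Frame 3: GAC AUA AUG GGU AUG GGG AGU UUU CGU UGG GUC CUU UGU UAA UGC UUA CCG UAA GGG GAU GUC CAA CCA GCC AUG AAU UGC AGA — AUG at 9, stop UAA at 42 → 36 nt; AUG at 15, stop UAA at 42 → 30 nt.
Longest: frame 3, positions 9–44, 36 nt = 12 codons = 11 aa. → 12 codons.

12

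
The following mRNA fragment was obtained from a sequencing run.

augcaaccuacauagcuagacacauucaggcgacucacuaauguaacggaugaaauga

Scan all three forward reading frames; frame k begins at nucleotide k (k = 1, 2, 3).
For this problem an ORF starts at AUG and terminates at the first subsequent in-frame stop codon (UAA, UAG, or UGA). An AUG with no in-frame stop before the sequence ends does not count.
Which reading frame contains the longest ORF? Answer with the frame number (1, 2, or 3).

Frame 1: AUG CAA CCU ACA UAG CUA GAC ACA UUC AGG CGA CUC ACU AAU GUA ACG GAU GAA AUG — AUG at 1, stop UAG at 13 → 15 nt.
Frame 2: UGC AAC CUA CAU AGC UAG ACA CAU UCA GGC GAC UCA CUA AUG UAA CGG AUG AAA UGA — AUG at 41, stop UAA at 44 → 6 nt; AUG at 50, stop UGA at 56 → 9 nt.
Frame 3: GCA ACC UAC AUA GCU AGA CAC AUU CAG GCG ACU CAC UAA UGU AAC GGA UGA AAU — no AUG→stop ORF.
Longest ORF is 15 nt in frame 1 (positions 1–15).

1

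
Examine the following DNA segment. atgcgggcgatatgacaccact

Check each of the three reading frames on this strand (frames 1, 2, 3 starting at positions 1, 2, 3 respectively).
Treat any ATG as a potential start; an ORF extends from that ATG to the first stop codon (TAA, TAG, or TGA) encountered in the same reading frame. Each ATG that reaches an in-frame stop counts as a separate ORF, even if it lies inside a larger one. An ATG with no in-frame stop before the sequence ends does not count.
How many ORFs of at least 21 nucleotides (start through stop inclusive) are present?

Frame 1: ATG CGG GCG ATA TGA CAC CAC — ATG at 1, stop TGA at 13 → 15 nt.
Frame 2: TGC GGG CGA TAT GAC ACC ACT — no ATG→stop ORF.
Frame 3: GCG GGC GAT ATG ACA CCA — no ATG→stop ORF.
No ORF reaches 21 nucleotides. Count = 0.

0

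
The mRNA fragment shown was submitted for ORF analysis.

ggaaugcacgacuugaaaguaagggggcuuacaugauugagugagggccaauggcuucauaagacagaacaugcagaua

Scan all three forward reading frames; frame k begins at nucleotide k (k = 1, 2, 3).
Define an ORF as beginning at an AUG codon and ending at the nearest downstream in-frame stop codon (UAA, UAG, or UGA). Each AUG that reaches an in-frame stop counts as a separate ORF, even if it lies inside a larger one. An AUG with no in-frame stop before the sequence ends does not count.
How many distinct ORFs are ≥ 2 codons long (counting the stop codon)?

Frame 1: GGA AUG CAC GAC UUG AAA GUA AGG GGG CUU ACA UGA UUG AGU GAG GGC CAA UGG CUU CAU AAG ACA GAA CAU GCA GAU — AUG at 4, stop UGA at 34 → 33 nt.
Frame 2: GAA UGC ACG ACU UGA AAG UAA GGG GGC UUA CAU GAU UGA GUG AGG GCC AAU GGC UUC AUA AGA CAG AAC AUG CAG AUA — no AUG→stop ORF.
Frame 3: AAU GCA CGA CUU GAA AGU AAG GGG GCU UAC AUG AUU GAG UGA GGG CCA AUG GCU UCA UAA GAC AGA ACA UGC AGA — AUG at 33, stop UGA at 42 → 12 nt; AUG at 51, stop UAA at 60 → 12 nt.
ORFs ≥ 2 codons: frame 1 4–36 (11 codons), frame 3 33–44 (4 codons), frame 3 51–62 (4 codons). Count = 3.

3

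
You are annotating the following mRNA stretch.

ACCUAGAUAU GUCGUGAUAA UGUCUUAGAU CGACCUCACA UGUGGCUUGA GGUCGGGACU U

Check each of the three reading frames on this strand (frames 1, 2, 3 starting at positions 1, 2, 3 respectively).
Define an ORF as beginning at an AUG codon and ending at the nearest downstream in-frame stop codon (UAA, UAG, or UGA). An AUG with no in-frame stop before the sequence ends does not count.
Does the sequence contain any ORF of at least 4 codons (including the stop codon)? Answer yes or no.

no

Frame 1: ACC UAG AUA UGU CGU GAU AAU GUC UUA GAU CGA CCU CAC AUG UGG CUU GAG GUC GGG ACU — no AUG→stop ORF.
Frame 2: CCU AGA UAU GUC GUG AUA AUG UCU UAG AUC GAC CUC ACA UGU GGC UUG AGG UCG GGA CUU — AUG at 20, stop UAG at 26 → 9 nt.
Frame 3: CUA GAU AUG UCG UGA UAA UGU CUU AGA UCG ACC UCA CAU GUG GCU UGA GGU CGG GAC — AUG at 9, stop UGA at 15 → 9 nt.
Largest ORF found is 3 codons < 4, so no.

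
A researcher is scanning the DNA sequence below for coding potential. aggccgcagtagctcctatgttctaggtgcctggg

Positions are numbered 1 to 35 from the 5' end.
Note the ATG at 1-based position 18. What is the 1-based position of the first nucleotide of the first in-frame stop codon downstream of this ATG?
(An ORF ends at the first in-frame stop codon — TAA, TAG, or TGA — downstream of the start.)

24

Codons from position 18: ATG (18–20), TTC (21–23), TAG (24–26).
TAG is a stop codon; it begins at position 24.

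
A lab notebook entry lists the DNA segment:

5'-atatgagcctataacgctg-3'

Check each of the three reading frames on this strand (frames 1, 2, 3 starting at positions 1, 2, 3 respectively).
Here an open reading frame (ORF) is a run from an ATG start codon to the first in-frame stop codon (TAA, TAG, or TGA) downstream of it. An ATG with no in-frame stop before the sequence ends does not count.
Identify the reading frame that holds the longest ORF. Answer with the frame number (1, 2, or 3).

Frame 1: ATA TGA GCC TAT AAC GCT — no ATG→stop ORF.
Frame 2: TAT GAG CCT ATA ACG CTG — no ATG→stop ORF.
Frame 3: ATG AGC CTA TAA CGC — ATG at 3, stop TAA at 12 → 12 nt.
Longest ORF is 12 nt in frame 3 (positions 3–14).

3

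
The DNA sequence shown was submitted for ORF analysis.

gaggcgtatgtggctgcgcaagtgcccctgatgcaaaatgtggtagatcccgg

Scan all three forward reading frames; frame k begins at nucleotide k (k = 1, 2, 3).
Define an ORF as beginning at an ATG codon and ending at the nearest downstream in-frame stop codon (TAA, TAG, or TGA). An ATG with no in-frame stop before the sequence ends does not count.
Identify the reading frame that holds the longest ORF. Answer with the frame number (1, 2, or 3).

2

Frame 1: GAG GCG TAT GTG GCT GCG CAA GTG CCC CTG ATG CAA AAT GTG GTA GAT CCC — no ATG→stop ORF.
Frame 2: AGG CGT ATG TGG CTG CGC AAG TGC CCC TGA TGC AAA ATG TGG TAG ATC CCG — ATG at 8, stop TGA at 29 → 24 nt; ATG at 38, stop TAG at 44 → 9 nt.
Frame 3: GGC GTA TGT GGC TGC GCA AGT GCC CCT GAT GCA AAA TGT GGT AGA TCC CGG — no ATG→stop ORF.
Longest ORF is 24 nt in frame 2 (positions 8–31).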